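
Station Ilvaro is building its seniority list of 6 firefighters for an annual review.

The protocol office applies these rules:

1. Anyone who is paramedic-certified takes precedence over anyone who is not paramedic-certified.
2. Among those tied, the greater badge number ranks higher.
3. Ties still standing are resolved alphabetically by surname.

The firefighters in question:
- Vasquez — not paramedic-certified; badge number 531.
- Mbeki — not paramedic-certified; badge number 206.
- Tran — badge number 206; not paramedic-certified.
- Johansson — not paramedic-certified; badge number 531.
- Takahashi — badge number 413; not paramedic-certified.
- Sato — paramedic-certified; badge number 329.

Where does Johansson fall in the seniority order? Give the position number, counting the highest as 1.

2

By the first rule: Sato (paramedic-certified); then Johansson, Vasquez, Takahashi, Mbeki and Tran (each not paramedic-certified).
Among Johansson, Vasquez, Takahashi, Mbeki and Tran, by badge number (higher first): Johansson and Vasquez (531) before Takahashi (413) before Mbeki and Tran (206).
Among Johansson and Vasquez, alphabetically by surname: Johansson before Vasquez.
Among Mbeki and Tran, alphabetically by surname: Mbeki before Tran.
Order: Sato, Johansson, Vasquez, Takahashi, Mbeki, Tran. So position 2.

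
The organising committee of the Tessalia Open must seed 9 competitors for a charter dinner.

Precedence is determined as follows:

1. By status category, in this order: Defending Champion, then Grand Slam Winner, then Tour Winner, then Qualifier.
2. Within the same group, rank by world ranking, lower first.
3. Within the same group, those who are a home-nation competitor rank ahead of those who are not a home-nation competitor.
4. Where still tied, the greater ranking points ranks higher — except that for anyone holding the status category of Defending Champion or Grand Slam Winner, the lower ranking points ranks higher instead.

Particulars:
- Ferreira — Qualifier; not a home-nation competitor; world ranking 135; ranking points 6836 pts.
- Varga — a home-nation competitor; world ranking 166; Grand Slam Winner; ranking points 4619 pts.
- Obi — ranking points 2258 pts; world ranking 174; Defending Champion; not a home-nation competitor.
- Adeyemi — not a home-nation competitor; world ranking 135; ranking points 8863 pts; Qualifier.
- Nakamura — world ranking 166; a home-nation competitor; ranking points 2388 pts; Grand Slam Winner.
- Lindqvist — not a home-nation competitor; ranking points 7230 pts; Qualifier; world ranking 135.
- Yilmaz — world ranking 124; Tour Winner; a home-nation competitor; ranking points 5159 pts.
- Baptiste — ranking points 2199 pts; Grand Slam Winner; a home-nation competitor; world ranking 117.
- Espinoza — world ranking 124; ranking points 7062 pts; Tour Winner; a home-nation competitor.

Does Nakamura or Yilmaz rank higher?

Nakamura

By status category: Obi (Defending Champion); then Baptiste, Nakamura and Varga (Grand Slam Winner); then Espinoza and Yilmaz (Tour Winner); then Adeyemi, Lindqvist and Ferreira (Qualifier).
Among Baptiste, Nakamura and Varga, by world ranking (lower first): Baptiste (117) before Nakamura and Varga (166).
Nakamura and Varga are each a home-nation competitor, so the next rule applies.
Among Nakamura and Varga, by ranking points (lower first) (reversed rule for this group): Nakamura (2388 pts) before Varga (4619 pts).
Espinoza and Yilmaz both have world ranking 124, so the next rule applies.
Espinoza and Yilmaz are each a home-nation competitor, so the next rule applies.
Among Espinoza and Yilmaz, by ranking points (higher first): Espinoza (7062 pts) before Yilmaz (5159 pts).
Adeyemi, Lindqvist and Ferreira all have world ranking 135, so the next rule applies.
Adeyemi, Lindqvist and Ferreira are each not a home-nation competitor, so the next rule applies.
Among Adeyemi, Lindqvist and Ferreira, by ranking points (higher first): Adeyemi (8863 pts) before Lindqvist (7230 pts) before Ferreira (6836 pts).
So Nakamura takes precedence.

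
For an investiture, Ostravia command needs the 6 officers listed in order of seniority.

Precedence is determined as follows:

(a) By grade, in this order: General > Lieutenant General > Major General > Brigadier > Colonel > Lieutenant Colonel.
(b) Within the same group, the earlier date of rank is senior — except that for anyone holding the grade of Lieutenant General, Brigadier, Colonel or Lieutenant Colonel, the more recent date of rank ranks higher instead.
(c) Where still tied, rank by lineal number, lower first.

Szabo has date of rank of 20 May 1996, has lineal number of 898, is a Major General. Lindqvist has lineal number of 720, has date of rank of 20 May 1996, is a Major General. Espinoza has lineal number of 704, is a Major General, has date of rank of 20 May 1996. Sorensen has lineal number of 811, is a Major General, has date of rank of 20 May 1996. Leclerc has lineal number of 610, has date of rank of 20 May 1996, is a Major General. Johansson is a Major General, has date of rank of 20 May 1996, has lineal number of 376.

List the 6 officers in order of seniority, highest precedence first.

By grade: Johansson, Leclerc, Espinoza, Lindqvist, Sorensen and Szabo (Major General).
Johansson, Leclerc, Espinoza, Lindqvist, Sorensen and Szabo all have date of rank 20 May 1996, so the next rule applies.
Among Johansson, Leclerc, Espinoza, Lindqvist, Sorensen and Szabo, by lineal number (lower first): Johansson (376) before Leclerc (610) before Espinoza (704) before Lindqvist (720) before Sorensen (811) before Szabo (898).
Full order: Johansson, Leclerc, Espinoza, Lindqvist, Sorensen, Szabo.

Johansson, Leclerc, Espinoza, Lindqvist, Sorensen, Szabo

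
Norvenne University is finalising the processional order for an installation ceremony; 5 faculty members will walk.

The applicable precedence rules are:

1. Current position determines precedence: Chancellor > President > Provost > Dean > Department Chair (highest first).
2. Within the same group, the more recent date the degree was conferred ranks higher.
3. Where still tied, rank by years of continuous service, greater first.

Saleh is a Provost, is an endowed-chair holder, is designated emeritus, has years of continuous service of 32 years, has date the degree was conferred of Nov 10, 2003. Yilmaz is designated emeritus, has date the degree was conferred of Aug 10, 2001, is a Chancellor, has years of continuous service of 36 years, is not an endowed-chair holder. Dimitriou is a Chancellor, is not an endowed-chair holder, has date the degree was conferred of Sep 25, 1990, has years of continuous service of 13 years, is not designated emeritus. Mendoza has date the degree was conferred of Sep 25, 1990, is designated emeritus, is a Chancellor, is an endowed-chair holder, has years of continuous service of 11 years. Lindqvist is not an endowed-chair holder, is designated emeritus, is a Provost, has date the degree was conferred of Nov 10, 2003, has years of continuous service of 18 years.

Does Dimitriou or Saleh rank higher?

Dimitriou

By current position: Yilmaz, Dimitriou and Mendoza (Chancellor); then Saleh and Lindqvist (Provost).
Among Yilmaz, Dimitriou and Mendoza, by date the degree was conferred (later first): Yilmaz (Aug 10, 2001) before Dimitriou and Mendoza (Sep 25, 1990).
Among Dimitriou and Mendoza, by years of continuous service (higher first): Dimitriou (13 years) before Mendoza (11 years).
Saleh and Lindqvist both have date the degree was conferred Nov 10, 2003, so the next rule applies.
Among Saleh and Lindqvist, by years of continuous service (higher first): Saleh (32 years) before Lindqvist (18 years).
So Dimitriou takes precedence.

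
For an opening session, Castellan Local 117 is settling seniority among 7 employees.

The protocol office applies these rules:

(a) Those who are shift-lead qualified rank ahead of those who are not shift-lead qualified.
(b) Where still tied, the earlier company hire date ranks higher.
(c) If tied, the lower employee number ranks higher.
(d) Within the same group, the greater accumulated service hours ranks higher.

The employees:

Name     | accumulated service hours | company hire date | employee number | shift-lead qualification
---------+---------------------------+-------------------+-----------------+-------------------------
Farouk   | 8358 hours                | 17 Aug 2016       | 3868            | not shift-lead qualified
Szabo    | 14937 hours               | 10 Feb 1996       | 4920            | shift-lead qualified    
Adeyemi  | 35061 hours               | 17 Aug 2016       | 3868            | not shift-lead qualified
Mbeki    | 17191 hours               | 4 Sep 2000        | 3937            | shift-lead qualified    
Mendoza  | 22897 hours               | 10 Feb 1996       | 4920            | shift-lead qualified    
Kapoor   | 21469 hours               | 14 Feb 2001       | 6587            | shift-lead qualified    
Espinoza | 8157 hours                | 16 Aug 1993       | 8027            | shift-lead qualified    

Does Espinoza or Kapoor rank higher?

By the first rule: Espinoza, Mendoza, Szabo, Mbeki and Kapoor (each shift-lead qualified); then Adeyemi and Farouk (both not shift-lead qualified).
Among Espinoza, Mendoza, Szabo, Mbeki and Kapoor, by company hire date (earlier first): Espinoza (16 Aug 1993) before Mendoza and Szabo (10 Feb 1996) before Mbeki (4 Sep 2000) before Kapoor (14 Feb 2001).
Mendoza and Szabo both have employee number 4920, so the next rule applies.
Among Mendoza and Szabo, by accumulated service hours (higher first): Mendoza (22897 hours) before Szabo (14937 hours).
Adeyemi and Farouk both have company hire date 17 Aug 2016, so the next rule applies.
Adeyemi and Farouk both have employee number 3868, so the next rule applies.
Among Adeyemi and Farouk, by accumulated service hours (higher first): Adeyemi (35061 hours) before Farouk (8358 hours).
So Espinoza takes precedence.

Espinoza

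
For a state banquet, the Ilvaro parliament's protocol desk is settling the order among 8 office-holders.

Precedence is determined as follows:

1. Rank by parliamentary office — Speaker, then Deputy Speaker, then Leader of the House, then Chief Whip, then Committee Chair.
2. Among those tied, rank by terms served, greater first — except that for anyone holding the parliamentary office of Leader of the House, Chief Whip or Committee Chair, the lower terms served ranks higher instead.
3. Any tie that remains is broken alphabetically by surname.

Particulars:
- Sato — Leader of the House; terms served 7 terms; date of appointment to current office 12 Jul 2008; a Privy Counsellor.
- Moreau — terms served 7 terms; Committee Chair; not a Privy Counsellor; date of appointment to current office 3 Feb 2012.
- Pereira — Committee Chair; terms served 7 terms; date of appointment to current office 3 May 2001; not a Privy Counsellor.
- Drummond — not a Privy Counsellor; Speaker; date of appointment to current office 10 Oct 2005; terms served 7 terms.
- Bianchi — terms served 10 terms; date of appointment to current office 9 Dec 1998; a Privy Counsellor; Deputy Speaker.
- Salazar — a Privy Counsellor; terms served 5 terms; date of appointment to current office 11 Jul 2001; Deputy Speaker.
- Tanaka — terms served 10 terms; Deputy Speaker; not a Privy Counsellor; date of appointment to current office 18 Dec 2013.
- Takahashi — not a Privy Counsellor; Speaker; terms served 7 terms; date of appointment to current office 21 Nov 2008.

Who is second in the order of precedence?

Takahashi

By parliamentary office: Drummond and Takahashi (Speaker); then Bianchi, Tanaka and Salazar (Deputy Speaker); then Sato (Leader of the House); then Moreau and Pereira (Committee Chair).
Drummond and Takahashi both have terms served 7 terms, so the next rule applies.
Among Drummond and Takahashi, alphabetically by surname: Drummond before Takahashi.
Among Bianchi, Tanaka and Salazar, by terms served (higher first): Bianchi and Tanaka (10 terms) before Salazar (5 terms).
Among Bianchi and Tanaka, alphabetically by surname: Bianchi before Tanaka.
Moreau and Pereira both have terms served 7 terms, so the next rule applies.
Among Moreau and Pereira, alphabetically by surname: Moreau before Pereira.
Order: Drummond, Takahashi, Bianchi, Tanaka, Salazar, Sato, Moreau, Pereira.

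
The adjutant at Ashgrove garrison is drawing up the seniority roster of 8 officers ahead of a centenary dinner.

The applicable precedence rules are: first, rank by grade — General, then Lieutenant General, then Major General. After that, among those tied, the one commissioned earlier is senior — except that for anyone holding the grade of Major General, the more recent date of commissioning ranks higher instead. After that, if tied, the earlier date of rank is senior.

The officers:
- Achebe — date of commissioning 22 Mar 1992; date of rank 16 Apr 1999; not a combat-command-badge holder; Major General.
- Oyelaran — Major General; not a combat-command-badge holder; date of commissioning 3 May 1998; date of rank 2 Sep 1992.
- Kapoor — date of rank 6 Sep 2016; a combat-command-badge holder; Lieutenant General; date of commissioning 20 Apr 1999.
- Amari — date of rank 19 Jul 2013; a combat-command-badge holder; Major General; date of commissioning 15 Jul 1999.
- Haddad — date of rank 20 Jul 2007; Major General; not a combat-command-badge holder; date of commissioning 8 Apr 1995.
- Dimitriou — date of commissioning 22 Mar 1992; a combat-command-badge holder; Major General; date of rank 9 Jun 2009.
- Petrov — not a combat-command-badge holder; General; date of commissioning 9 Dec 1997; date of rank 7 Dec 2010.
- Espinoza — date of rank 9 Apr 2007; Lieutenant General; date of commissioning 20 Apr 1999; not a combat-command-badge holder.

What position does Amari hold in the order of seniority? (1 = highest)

4

By grade: Petrov (General); then Espinoza and Kapoor (Lieutenant General); then Amari, Oyelaran, Haddad, Achebe and Dimitriou (Major General).
Espinoza and Kapoor both have date of commissioning 20 Apr 1999, so the next rule applies.
Among Espinoza and Kapoor, by date of rank (earlier first): Espinoza (9 Apr 2007) before Kapoor (6 Sep 2016).
Among Amari, Oyelaran, Haddad, Achebe and Dimitriou, by date of commissioning (later first) (reversed rule for this group): Amari (15 Jul 1999) before Oyelaran (3 May 1998) before Haddad (8 Apr 1995) before Achebe and Dimitriou (22 Mar 1992).
Among Achebe and Dimitriou, by date of rank (earlier first): Achebe (16 Apr 1999) before Dimitriou (9 Jun 2009).
Order: Petrov, Espinoza, Kapoor, Amari, Oyelaran, Haddad, Achebe, Dimitriou. So position 4.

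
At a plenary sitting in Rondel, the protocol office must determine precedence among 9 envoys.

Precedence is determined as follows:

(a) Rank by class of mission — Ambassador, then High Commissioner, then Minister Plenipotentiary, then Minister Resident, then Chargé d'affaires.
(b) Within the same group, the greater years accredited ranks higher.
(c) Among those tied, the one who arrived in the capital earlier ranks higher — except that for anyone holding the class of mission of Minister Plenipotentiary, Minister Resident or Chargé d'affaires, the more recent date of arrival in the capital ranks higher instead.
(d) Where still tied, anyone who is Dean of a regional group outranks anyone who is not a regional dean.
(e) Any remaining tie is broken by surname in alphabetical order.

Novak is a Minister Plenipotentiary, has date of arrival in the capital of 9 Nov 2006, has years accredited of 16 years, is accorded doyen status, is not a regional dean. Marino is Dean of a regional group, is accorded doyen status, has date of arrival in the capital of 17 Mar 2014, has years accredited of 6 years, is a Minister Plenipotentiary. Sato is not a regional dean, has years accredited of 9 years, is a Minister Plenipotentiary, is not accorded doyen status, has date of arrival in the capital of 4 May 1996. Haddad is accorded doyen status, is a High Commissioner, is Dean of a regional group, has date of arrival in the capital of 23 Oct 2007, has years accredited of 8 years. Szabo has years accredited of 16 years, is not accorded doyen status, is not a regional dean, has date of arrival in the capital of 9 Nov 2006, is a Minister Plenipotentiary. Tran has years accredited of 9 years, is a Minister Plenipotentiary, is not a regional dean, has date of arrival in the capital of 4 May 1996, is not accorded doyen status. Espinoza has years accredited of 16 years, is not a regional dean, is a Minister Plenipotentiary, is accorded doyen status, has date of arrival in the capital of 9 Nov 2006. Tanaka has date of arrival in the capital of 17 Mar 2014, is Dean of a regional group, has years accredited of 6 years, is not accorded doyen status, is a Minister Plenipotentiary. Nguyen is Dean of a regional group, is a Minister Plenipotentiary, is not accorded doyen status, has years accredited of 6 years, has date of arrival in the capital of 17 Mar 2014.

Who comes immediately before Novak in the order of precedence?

By class of mission: Haddad (High Commissioner); then Espinoza, Novak, Szabo, Sato, Tran, Marino, Nguyen and Tanaka (Minister Plenipotentiary).
Among Espinoza, Novak, Szabo, Sato, Tran, Marino, Nguyen and Tanaka, by years accredited (higher first): Espinoza, Novak and Szabo (16 years) before Sato and Tran (9 years) before Marino, Nguyen and Tanaka (6 years).
Espinoza, Novak and Szabo all have date of arrival in the capital 9 Nov 2006, so the next rule applies.
Espinoza, Novak and Szabo are each not a regional dean, so the next rule applies.
Among Espinoza, Novak and Szabo, alphabetically by surname: Espinoza before Novak before Szabo.
Sato and Tran both have date of arrival in the capital 4 May 1996, so the next rule applies.
Sato and Tran are each not a regional dean, so the next rule applies.
Among Sato and Tran, alphabetically by surname: Sato before Tran.
Marino, Nguyen and Tanaka all have date of arrival in the capital 17 Mar 2014, so the next rule applies.
Marino, Nguyen and Tanaka are each Dean of a regional group, so the next rule applies.
Among Marino, Nguyen and Tanaka, alphabetically by surname: Marino before Nguyen before Tanaka.
Order: Haddad, Espinoza, Novak, Szabo, Sato, Tran, Marino, Nguyen, Tanaka.

Espinoza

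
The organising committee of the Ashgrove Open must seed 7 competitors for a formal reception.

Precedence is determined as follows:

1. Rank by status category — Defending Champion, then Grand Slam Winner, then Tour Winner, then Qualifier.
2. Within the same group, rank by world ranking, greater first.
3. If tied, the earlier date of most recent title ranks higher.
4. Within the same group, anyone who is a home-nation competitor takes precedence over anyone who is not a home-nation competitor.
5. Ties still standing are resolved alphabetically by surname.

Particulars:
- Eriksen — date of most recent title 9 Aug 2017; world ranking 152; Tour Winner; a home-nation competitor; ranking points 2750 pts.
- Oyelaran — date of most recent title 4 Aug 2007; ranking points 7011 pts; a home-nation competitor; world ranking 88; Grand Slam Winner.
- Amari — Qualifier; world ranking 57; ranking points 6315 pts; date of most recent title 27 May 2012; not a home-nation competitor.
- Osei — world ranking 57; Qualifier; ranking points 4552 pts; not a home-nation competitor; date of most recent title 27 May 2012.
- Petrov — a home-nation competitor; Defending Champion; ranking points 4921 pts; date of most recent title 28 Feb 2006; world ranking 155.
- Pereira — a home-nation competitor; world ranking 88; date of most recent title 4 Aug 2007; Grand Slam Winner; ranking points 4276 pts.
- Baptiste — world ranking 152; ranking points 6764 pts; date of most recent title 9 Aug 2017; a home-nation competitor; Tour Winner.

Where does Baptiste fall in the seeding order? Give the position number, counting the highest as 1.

By status category: Petrov (Defending Champion); then Oyelaran and Pereira (Grand Slam Winner); then Baptiste and Eriksen (Tour Winner); then Amari and Osei (Qualifier).
Oyelaran and Pereira both have world ranking 88, so the next rule applies.
Oyelaran and Pereira both have date of most recent title 4 Aug 2007, so the next rule applies.
Oyelaran and Pereira are each a home-nation competitor, so the next rule applies.
Among Oyelaran and Pereira, alphabetically by surname: Oyelaran before Pereira.
Baptiste and Eriksen both have world ranking 152, so the next rule applies.
Baptiste and Eriksen both have date of most recent title 9 Aug 2017, so the next rule applies.
Baptiste and Eriksen are each a home-nation competitor, so the next rule applies.
Among Baptiste and Eriksen, alphabetically by surname: Baptiste before Eriksen.
Amari and Osei both have world ranking 57, so the next rule applies.
Amari and Osei both have date of most recent title 27 May 2012, so the next rule applies.
Amari and Osei are each not a home-nation competitor, so the next rule applies.
Among Amari and Osei, alphabetically by surname: Amari before Osei.
Order: Petrov, Oyelaran, Pereira, Baptiste, Eriksen, Amari, Osei. So position 4.

4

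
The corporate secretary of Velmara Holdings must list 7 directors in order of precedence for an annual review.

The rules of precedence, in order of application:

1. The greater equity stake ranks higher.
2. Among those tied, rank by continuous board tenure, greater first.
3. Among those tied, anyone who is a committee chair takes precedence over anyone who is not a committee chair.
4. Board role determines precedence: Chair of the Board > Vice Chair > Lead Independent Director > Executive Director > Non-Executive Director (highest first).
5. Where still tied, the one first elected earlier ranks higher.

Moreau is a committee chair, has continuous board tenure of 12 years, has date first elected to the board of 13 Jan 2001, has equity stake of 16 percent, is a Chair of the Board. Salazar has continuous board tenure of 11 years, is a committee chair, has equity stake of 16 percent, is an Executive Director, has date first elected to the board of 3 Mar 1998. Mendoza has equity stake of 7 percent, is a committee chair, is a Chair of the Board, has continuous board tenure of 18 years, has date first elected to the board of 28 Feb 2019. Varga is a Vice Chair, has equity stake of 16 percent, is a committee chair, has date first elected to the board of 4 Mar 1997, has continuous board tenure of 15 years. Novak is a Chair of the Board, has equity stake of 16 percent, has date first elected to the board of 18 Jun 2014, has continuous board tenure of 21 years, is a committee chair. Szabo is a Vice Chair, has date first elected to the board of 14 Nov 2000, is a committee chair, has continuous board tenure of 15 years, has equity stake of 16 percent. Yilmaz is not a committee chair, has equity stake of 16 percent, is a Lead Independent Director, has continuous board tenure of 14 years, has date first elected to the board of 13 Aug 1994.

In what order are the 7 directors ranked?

Novak, Varga, Szabo, Yilmaz, Moreau, Salazar, Mendoza

By equity stake (higher first): Novak, Varga, Szabo, Yilmaz, Moreau and Salazar (each 16 percent); then Mendoza (7 percent).
Among Novak, Varga, Szabo, Yilmaz, Moreau and Salazar, by continuous board tenure (higher first): Novak (21 years) before Varga and Szabo (15 years) before Yilmaz (14 years) before Moreau (12 years) before Salazar (11 years).
Varga and Szabo are each a committee chair, so the next rule applies.
Varga and Szabo are each Vice Chair, so the next rule applies.
Among Varga and Szabo, by date first elected to the board (earlier first): Varga (4 Mar 1997) before Szabo (14 Nov 2000).
Full order: Novak, Varga, Szabo, Yilmaz, Moreau, Salazar, Mendoza.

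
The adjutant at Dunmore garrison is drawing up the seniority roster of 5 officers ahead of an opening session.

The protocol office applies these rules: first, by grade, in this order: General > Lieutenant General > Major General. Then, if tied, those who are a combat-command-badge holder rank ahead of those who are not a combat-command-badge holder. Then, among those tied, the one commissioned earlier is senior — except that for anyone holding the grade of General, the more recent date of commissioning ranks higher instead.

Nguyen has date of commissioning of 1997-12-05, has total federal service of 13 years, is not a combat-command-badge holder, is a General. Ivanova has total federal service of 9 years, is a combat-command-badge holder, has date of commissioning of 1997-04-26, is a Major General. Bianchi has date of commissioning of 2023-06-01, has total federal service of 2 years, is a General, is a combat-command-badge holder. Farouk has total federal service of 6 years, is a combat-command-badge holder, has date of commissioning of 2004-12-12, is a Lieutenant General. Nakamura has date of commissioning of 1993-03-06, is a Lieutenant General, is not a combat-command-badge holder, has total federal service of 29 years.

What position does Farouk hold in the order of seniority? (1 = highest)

By grade: Bianchi and Nguyen (General); then Farouk and Nakamura (Lieutenant General); then Ivanova (Major General).
Among Bianchi and Nguyen, a combat-command-badge holder before not a combat-command-badge holder: Bianchi (a combat-command-badge holder) before Nguyen (not a combat-command-badge holder).
Among Farouk and Nakamura, a combat-command-badge holder before not a combat-command-badge holder: Farouk (a combat-command-badge holder) before Nakamura (not a combat-command-badge holder).
Order: Bianchi, Nguyen, Farouk, Nakamura, Ivanova. So position 3.

3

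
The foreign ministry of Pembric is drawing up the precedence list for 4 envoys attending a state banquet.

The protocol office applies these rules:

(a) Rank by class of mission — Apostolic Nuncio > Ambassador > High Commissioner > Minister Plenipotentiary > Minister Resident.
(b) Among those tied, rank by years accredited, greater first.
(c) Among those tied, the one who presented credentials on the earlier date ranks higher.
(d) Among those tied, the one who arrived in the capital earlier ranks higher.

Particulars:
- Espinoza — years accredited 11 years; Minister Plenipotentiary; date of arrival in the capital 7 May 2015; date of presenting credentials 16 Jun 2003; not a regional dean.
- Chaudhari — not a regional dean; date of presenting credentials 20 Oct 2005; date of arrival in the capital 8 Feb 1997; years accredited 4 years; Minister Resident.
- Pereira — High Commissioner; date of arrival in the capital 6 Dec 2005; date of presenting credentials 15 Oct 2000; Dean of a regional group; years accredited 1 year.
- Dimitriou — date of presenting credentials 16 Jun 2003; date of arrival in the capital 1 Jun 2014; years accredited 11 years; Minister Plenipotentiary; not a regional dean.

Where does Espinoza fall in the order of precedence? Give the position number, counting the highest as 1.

3

By class of mission: Pereira (High Commissioner); then Dimitriou and Espinoza (Minister Plenipotentiary); then Chaudhari (Minister Resident).
Dimitriou and Espinoza both have years accredited 11 years, so the next rule applies.
Dimitriou and Espinoza both have date of presenting credentials 16 Jun 2003, so the next rule applies.
Among Dimitriou and Espinoza, by date of arrival in the capital (earlier first): Dimitriou (1 Jun 2014) before Espinoza (7 May 2015).
Order: Pereira, Dimitriou, Espinoza, Chaudhari. So position 3.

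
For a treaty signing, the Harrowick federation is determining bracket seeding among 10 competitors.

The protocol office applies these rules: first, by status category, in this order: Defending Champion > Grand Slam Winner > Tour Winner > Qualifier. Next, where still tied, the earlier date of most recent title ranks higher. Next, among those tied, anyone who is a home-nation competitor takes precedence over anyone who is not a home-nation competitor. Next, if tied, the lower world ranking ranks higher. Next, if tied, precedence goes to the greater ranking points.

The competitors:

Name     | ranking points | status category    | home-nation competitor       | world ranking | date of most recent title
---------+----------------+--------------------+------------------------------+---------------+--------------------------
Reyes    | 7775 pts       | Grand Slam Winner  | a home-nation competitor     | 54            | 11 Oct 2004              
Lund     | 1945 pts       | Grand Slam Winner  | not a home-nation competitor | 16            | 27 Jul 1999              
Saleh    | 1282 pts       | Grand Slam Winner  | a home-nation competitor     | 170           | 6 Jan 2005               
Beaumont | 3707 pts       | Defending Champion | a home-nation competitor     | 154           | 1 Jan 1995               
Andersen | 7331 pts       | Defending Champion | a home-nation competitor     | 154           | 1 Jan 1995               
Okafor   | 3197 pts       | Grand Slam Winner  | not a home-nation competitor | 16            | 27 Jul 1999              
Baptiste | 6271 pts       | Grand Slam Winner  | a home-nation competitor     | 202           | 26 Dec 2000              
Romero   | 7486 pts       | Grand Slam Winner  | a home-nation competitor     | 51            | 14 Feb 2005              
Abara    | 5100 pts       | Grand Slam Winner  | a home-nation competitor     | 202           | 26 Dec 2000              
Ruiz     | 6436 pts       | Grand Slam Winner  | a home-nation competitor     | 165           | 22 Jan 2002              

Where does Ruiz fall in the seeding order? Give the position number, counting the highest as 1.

By status category: Andersen and Beaumont (Defending Champion); then Okafor, Lund, Baptiste, Abara, Ruiz, Reyes, Saleh and Romero (Grand Slam Winner).
Andersen and Beaumont both have date of most recent title 1 Jan 1995, so the next rule applies.
Andersen and Beaumont are each a home-nation competitor, so the next rule applies.
Andersen and Beaumont both have world ranking 154, so the next rule applies.
Among Andersen and Beaumont, by ranking points (higher first): Andersen (7331 pts) before Beaumont (3707 pts).
Among Okafor, Lund, Baptiste, Abara, Ruiz, Reyes, Saleh and Romero, by date of most recent title (earlier first): Okafor and Lund (27 Jul 1999) before Baptiste and Abara (26 Dec 2000) before Ruiz (22 Jan 2002) before Reyes (11 Oct 2004) before Saleh (6 Jan 2005) before Romero (14 Feb 2005).
Okafor and Lund are each not a home-nation competitor, so the next rule applies.
Okafor and Lund both have world ranking 16, so the next rule applies.
Among Okafor and Lund, by ranking points (higher first): Okafor (3197 pts) before Lund (1945 pts).
Baptiste and Abara are each a home-nation competitor, so the next rule applies.
Baptiste and Abara both have world ranking 202, so the next rule applies.
Among Baptiste and Abara, by ranking points (higher first): Baptiste (6271 pts) before Abara (5100 pts).
Order: Andersen, Beaumont, Okafor, Lund, Baptiste, Abara, Ruiz, Reyes, Saleh, Romero. So position 7.

7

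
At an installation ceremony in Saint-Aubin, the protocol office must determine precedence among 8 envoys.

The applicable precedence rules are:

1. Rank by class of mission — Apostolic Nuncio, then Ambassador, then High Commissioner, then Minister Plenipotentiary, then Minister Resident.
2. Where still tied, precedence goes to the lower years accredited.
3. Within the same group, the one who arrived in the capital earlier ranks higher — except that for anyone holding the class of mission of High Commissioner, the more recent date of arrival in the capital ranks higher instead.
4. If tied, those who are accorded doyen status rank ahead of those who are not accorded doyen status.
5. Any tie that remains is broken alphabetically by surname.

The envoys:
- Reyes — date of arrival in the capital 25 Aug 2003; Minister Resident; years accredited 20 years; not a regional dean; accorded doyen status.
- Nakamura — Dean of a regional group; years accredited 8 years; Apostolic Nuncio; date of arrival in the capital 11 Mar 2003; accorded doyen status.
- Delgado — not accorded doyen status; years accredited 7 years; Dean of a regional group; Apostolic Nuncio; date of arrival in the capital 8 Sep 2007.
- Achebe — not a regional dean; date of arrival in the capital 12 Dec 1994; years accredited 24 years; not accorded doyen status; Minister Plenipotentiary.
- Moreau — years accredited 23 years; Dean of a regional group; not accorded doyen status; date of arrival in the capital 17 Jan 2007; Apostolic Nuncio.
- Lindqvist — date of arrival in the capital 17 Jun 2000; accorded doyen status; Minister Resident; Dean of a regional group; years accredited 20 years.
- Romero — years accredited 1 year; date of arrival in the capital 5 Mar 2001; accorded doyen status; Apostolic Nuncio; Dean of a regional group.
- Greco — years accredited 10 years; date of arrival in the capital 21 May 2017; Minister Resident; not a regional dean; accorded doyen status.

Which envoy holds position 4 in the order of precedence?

Moreau

By class of mission: Romero, Delgado, Nakamura and Moreau (Apostolic Nuncio); then Achebe (Minister Plenipotentiary); then Greco, Lindqvist and Reyes (Minister Resident).
Among Romero, Delgado, Nakamura and Moreau, by years accredited (lower first): Romero (1 year) before Delgado (7 years) before Nakamura (8 years) before Moreau (23 years).
Among Greco, Lindqvist and Reyes, by years accredited (lower first): Greco (10 years) before Lindqvist and Reyes (20 years).
Among Lindqvist and Reyes, by date of arrival in the capital (earlier first): Lindqvist (17 Jun 2000) before Reyes (25 Aug 2003).
Order: Romero, Delgado, Nakamura, Moreau, Achebe, Greco, Lindqvist, Reyes.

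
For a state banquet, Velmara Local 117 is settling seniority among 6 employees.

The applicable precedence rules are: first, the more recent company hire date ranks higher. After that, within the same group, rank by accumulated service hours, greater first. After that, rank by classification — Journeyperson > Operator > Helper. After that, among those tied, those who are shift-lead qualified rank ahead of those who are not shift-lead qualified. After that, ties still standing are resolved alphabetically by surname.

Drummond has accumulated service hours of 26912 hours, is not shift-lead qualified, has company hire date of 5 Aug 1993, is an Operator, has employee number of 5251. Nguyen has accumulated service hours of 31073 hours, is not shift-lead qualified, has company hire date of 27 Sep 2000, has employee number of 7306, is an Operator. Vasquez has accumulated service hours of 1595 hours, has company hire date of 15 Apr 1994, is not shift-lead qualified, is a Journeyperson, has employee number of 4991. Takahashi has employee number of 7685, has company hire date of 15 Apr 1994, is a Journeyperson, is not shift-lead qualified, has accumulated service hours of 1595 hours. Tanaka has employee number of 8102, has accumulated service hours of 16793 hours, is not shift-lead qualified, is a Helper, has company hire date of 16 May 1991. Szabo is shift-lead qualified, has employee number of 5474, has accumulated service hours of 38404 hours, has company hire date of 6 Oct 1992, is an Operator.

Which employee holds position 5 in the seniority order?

Szabo

By company hire date (later first): Nguyen (27 Sep 2000); then Takahashi and Vasquez (both 15 Apr 1994); then Drummond (5 Aug 1993); then Szabo (6 Oct 1992); then Tanaka (16 May 1991).
Takahashi and Vasquez both have accumulated service hours 1595 hours, so the next rule applies.
Takahashi and Vasquez are each Journeyperson, so the next rule applies.
Takahashi and Vasquez are each not shift-lead qualified, so the next rule applies.
Among Takahashi and Vasquez, alphabetically by surname: Takahashi before Vasquez.
Order: Nguyen, Takahashi, Vasquez, Drummond, Szabo, Tanaka.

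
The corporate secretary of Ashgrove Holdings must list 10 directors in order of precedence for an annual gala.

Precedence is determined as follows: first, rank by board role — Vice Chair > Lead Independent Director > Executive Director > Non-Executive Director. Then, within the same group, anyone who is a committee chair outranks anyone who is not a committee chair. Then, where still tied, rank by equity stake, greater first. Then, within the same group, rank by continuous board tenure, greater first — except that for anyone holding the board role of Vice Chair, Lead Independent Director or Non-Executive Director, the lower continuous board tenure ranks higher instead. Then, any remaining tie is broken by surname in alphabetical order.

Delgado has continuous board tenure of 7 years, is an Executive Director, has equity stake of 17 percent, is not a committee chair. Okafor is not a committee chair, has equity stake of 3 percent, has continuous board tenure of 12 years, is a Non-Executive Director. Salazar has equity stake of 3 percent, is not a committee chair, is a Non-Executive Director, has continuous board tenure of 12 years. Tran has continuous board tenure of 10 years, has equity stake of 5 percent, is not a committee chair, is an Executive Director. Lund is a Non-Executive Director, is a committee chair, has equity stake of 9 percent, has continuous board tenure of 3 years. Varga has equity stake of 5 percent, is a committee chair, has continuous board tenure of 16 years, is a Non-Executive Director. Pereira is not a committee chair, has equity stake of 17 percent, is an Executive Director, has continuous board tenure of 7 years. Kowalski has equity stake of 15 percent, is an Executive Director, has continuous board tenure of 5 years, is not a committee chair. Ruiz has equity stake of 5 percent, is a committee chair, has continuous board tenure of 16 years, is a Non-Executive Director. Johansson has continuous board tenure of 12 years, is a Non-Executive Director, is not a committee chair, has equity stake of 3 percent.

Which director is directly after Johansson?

Okafor

By board role: Delgado, Pereira, Kowalski and Tran (Executive Director); then Lund, Ruiz, Varga, Johansson, Okafor and Salazar (Non-Executive Director).
Delgado, Pereira, Kowalski and Tran are each not a committee chair, so the next rule applies.
Among Delgado, Pereira, Kowalski and Tran, by equity stake (higher first): Delgado and Pereira (17 percent) before Kowalski (15 percent) before Tran (5 percent).
Delgado and Pereira both have continuous board tenure 7 years, so the next rule applies.
Among Delgado and Pereira, alphabetically by surname: Delgado before Pereira.
Among Lund, Ruiz, Varga, Johansson, Okafor and Salazar, a committee chair before not a committee chair: Lund, Ruiz and Varga (a committee chair) before Johansson, Okafor and Salazar (not a committee chair).
Among Lund, Ruiz and Varga, by equity stake (higher first): Lund (9 percent) before Ruiz and Varga (5 percent).
Ruiz and Varga both have continuous board tenure 16 years, so the next rule applies.
Among Ruiz and Varga, alphabetically by surname: Ruiz before Varga.
Johansson, Okafor and Salazar all have equity stake 3 percent, so the next rule applies.
Johansson, Okafor and Salazar all have continuous board tenure 12 years, so the next rule applies.
Among Johansson, Okafor and Salazar, alphabetically by surname: Johansson before Okafor before Salazar.
Order: Delgado, Pereira, Kowalski, Tran, Lund, Ruiz, Varga, Johansson, Okafor, Salazar.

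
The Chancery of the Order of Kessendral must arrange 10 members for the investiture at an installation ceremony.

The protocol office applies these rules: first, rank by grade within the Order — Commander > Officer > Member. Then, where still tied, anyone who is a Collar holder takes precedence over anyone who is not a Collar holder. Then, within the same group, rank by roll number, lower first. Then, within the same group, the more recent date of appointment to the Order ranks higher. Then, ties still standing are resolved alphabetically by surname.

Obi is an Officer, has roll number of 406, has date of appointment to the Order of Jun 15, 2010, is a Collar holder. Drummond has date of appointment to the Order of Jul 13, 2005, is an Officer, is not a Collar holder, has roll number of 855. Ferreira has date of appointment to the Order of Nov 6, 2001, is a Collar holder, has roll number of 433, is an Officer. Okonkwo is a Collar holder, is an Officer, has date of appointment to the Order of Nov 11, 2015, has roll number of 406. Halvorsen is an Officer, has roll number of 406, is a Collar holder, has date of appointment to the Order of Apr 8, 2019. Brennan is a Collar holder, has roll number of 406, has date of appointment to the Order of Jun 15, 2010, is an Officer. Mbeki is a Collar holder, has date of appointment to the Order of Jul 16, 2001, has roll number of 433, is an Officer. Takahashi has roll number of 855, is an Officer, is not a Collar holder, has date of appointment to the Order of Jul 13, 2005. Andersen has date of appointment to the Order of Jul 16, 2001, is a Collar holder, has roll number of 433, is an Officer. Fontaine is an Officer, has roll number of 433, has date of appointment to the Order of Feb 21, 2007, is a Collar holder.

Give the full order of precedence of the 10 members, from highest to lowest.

By grade within the Order: Halvorsen, Okonkwo, Brennan, Obi, Fontaine, Ferreira, Andersen, Mbeki, Drummond and Takahashi (Officer).
Among Halvorsen, Okonkwo, Brennan, Obi, Fontaine, Ferreira, Andersen, Mbeki, Drummond and Takahashi, a Collar holder before not a Collar holder: Halvorsen, Okonkwo, Brennan, Obi, Fontaine, Ferreira, Andersen and Mbeki (a Collar holder) before Drummond and Takahashi (not a Collar holder).
Among Halvorsen, Okonkwo, Brennan, Obi, Fontaine, Ferreira, Andersen and Mbeki, by roll number (lower first): Halvorsen, Okonkwo, Brennan and Obi (406) before Fontaine, Ferreira, Andersen and Mbeki (433).
Among Halvorsen, Okonkwo, Brennan and Obi, by date of appointment to the Order (later first): Halvorsen (Apr 8, 2019) before Okonkwo (Nov 11, 2015) before Brennan and Obi (Jun 15, 2010).
Among Brennan and Obi, alphabetically by surname: Brennan before Obi.
Among Fontaine, Ferreira, Andersen and Mbeki, by date of appointment to the Order (later first): Fontaine (Feb 21, 2007) before Ferreira (Nov 6, 2001) before Andersen and Mbeki (Jul 16, 2001).
Among Andersen and Mbeki, alphabetically by surname: Andersen before Mbeki.
Drummond and Takahashi both have roll number 855, so the next rule applies.
Drummond and Takahashi both have date of appointment to the Order Jul 13, 2005, so the next rule applies.
Among Drummond and Takahashi, alphabetically by surname: Drummond before Takahashi.
Full order: Halvorsen, Okonkwo, Brennan, Obi, Fontaine, Ferreira, Andersen, Mbeki, Drummond, Takahashi.

Halvorsen, Okonkwo, Brennan, Obi, Fontaine, Ferreira, Andersen, Mbeki, Drummond, Takahashi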